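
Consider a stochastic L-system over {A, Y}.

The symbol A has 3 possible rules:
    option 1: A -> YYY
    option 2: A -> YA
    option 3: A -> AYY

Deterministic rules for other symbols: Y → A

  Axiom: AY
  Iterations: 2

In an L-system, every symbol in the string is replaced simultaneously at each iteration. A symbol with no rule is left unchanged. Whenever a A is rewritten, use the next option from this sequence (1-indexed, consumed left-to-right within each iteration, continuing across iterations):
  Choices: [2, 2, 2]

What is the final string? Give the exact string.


Answer: AYAYA

Derivation:
Step 0: AY
Step 1: YAA  (used choices [2])
Step 2: AYAYA  (used choices [2, 2])


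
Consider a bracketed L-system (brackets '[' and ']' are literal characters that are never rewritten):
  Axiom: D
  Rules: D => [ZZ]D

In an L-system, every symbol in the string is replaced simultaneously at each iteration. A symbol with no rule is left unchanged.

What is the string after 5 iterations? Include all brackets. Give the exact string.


Answer: [ZZ][ZZ][ZZ][ZZ][ZZ]D

Derivation:
Step 0: D
Step 1: [ZZ]D
Step 2: [ZZ][ZZ]D
Step 3: [ZZ][ZZ][ZZ]D
Step 4: [ZZ][ZZ][ZZ][ZZ]D
Step 5: [ZZ][ZZ][ZZ][ZZ][ZZ]D


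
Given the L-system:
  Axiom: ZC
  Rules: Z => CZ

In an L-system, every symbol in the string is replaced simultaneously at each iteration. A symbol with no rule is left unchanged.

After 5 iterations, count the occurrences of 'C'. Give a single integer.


Answer: 6

Derivation:
Step 0: ZC  (1 'C')
Step 1: CZC  (2 'C')
Step 2: CCZC  (3 'C')
Step 3: CCCZC  (4 'C')
Step 4: CCCCZC  (5 'C')
Step 5: CCCCCZC  (6 'C')


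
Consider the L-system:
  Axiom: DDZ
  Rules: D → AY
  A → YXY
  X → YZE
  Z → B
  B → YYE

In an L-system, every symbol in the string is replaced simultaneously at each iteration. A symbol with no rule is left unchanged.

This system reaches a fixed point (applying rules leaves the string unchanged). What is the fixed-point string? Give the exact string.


Step 0: DDZ
Step 1: AYAYB
Step 2: YXYYYXYYYYE
Step 3: YYZEYYYYZEYYYYE
Step 4: YYBEYYYYBEYYYYE
Step 5: YYYYEEYYYYYYEEYYYYE
Step 6: YYYYEEYYYYYYEEYYYYE  (unchanged — fixed point at step 5)

Answer: YYYYEEYYYYYYEEYYYYE


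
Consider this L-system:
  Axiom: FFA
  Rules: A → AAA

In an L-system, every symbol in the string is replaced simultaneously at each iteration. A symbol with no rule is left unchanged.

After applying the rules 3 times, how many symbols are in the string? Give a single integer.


Answer: 29

Derivation:
Step 0: length = 3
Step 1: length = 5
Step 2: length = 11
Step 3: length = 29


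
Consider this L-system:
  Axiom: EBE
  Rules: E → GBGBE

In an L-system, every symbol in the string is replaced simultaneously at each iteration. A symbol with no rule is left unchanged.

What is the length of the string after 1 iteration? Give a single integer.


Answer: 11

Derivation:
Step 0: length = 3
Step 1: length = 11


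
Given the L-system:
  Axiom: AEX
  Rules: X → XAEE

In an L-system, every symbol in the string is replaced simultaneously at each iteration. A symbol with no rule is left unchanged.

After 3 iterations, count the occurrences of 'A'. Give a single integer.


Step 0: AEX  (1 'A')
Step 1: AEXAEE  (2 'A')
Step 2: AEXAEEAEE  (3 'A')
Step 3: AEXAEEAEEAEE  (4 'A')

Answer: 4


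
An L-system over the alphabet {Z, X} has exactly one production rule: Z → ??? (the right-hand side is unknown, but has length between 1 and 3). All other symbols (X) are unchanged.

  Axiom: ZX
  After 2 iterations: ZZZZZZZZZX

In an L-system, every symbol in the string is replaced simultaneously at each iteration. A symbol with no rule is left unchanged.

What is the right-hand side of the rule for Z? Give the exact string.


Trying Z → ZZZ:
  Step 0: ZX
  Step 1: ZZZX
  Step 2: ZZZZZZZZZX
Matches the given result.

Answer: ZZZ


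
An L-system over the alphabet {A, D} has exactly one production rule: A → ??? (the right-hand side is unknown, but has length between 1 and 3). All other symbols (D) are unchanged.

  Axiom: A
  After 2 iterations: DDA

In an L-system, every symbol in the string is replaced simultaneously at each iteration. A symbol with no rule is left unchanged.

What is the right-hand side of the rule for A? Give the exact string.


Trying A → DA:
  Step 0: A
  Step 1: DA
  Step 2: DDA
Matches the given result.

Answer: DA


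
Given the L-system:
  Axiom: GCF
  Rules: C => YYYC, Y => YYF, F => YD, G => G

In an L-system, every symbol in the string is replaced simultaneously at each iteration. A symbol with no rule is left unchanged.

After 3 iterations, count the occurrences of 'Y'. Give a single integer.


Step 0: GCF  (0 'Y')
Step 1: GYYYCYD  (4 'Y')
Step 2: GYYFYYFYYFYYYCYYFD  (11 'Y')
Step 3: GYYFYYFYDYYFYYFYDYYFYYFYDYYFYYFYYFYYYCYYFYYFYDD  (29 'Y')

Answer: 29


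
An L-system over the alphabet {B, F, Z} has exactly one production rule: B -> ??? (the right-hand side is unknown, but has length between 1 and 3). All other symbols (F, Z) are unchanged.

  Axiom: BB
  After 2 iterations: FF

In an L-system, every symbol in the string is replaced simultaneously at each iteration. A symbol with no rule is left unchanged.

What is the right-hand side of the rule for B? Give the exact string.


Answer: F

Derivation:
Trying B -> F:
  Step 0: BB
  Step 1: FF
  Step 2: FF
Matches the given result.


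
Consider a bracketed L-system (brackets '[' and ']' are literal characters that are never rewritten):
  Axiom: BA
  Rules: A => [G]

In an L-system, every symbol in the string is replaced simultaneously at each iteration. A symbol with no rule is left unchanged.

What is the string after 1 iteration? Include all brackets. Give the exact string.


Step 0: BA
Step 1: B[G]

Answer: B[G]


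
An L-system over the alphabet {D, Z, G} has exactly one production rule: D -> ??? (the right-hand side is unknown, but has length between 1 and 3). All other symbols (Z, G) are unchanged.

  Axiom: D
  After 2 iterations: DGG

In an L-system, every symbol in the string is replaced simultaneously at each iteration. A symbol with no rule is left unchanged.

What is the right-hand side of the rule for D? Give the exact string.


Answer: DG

Derivation:
Trying D -> DG:
  Step 0: D
  Step 1: DG
  Step 2: DGG
Matches the given result.


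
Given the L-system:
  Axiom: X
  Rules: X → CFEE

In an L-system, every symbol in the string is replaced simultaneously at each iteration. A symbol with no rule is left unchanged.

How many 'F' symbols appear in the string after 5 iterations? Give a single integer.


Answer: 1

Derivation:
Step 0: X  (0 'F')
Step 1: CFEE  (1 'F')
Step 2: CFEE  (1 'F')
Step 3: CFEE  (1 'F')
Step 4: CFEE  (1 'F')
Step 5: CFEE  (1 'F')


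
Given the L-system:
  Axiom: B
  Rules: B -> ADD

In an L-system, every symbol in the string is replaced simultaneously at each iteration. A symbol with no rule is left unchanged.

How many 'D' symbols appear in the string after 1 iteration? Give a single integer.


Answer: 2

Derivation:
Step 0: B  (0 'D')
Step 1: ADD  (2 'D')


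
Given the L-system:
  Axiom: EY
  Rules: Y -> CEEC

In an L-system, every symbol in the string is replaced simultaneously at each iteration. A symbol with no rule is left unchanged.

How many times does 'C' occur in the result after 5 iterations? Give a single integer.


Step 0: EY  (0 'C')
Step 1: ECEEC  (2 'C')
Step 2: ECEEC  (2 'C')
Step 3: ECEEC  (2 'C')
Step 4: ECEEC  (2 'C')
Step 5: ECEEC  (2 'C')

Answer: 2


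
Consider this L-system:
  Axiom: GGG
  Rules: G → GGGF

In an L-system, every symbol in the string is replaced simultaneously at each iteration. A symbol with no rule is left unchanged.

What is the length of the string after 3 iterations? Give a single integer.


Answer: 120

Derivation:
Step 0: length = 3
Step 1: length = 12
Step 2: length = 39
Step 3: length = 120


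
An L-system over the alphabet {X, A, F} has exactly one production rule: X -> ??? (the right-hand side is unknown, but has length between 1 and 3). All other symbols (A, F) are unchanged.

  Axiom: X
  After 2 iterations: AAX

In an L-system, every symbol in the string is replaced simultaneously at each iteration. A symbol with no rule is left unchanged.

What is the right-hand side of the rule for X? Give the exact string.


Trying X -> AX:
  Step 0: X
  Step 1: AX
  Step 2: AAX
Matches the given result.

Answer: AX


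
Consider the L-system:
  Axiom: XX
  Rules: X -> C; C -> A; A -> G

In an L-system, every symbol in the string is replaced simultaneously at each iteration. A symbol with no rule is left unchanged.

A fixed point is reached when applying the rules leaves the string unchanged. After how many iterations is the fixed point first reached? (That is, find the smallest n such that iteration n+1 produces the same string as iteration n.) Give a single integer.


Step 0: XX
Step 1: CC
Step 2: AA
Step 3: GG
Step 4: GG  (unchanged — fixed point at step 3)

Answer: 3


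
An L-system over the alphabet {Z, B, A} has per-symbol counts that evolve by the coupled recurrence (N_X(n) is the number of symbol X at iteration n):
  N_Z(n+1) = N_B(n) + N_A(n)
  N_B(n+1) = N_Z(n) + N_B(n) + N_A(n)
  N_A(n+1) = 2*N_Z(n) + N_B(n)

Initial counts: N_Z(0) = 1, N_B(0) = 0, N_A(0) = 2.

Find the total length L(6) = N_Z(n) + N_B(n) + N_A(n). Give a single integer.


Answer: 934

Derivation:
Step 0: N_Z=1, N_B=0, N_A=2, L=3
Step 1: N_Z=2, N_B=3, N_A=2, L=7
Step 2: N_Z=5, N_B=7, N_A=7, L=19
Step 3: N_Z=14, N_B=19, N_A=17, L=50
Step 4: N_Z=36, N_B=50, N_A=47, L=133
Step 5: N_Z=97, N_B=133, N_A=122, L=352
Step 6: N_Z=255, N_B=352, N_A=327, L=934


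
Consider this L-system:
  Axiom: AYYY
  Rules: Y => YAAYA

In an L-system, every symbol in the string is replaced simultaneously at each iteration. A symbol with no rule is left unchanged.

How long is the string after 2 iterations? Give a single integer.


Step 0: length = 4
Step 1: length = 16
Step 2: length = 40

Answer: 40


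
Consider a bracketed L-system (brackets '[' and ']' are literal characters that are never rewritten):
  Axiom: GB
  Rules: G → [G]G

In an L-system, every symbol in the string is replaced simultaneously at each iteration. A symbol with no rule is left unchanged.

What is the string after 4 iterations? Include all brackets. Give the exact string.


Step 0: GB
Step 1: [G]GB
Step 2: [[G]G][G]GB
Step 3: [[[G]G][G]G][[G]G][G]GB
Step 4: [[[[G]G][G]G][[G]G][G]G][[[G]G][G]G][[G]G][G]GB

Answer: [[[[G]G][G]G][[G]G][G]G][[[G]G][G]G][[G]G][G]GB


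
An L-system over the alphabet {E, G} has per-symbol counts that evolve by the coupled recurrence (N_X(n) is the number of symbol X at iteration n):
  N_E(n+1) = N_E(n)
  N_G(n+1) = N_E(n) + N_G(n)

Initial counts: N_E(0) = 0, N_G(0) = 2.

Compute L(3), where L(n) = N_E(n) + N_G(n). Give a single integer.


Step 0: N_E=0, N_G=2, L=2
Step 1: N_E=0, N_G=2, L=2
Step 2: N_E=0, N_G=2, L=2
Step 3: N_E=0, N_G=2, L=2

Answer: 2


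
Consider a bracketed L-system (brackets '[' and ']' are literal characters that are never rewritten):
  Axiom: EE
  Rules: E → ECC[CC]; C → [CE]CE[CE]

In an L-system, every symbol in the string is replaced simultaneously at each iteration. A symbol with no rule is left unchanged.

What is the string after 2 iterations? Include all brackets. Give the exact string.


Answer: ECC[CC][CE]CE[CE][CE]CE[CE][[CE]CE[CE][CE]CE[CE]]ECC[CC][CE]CE[CE][CE]CE[CE][[CE]CE[CE][CE]CE[CE]]

Derivation:
Step 0: EE
Step 1: ECC[CC]ECC[CC]
Step 2: ECC[CC][CE]CE[CE][CE]CE[CE][[CE]CE[CE][CE]CE[CE]]ECC[CC][CE]CE[CE][CE]CE[CE][[CE]CE[CE][CE]CE[CE]]


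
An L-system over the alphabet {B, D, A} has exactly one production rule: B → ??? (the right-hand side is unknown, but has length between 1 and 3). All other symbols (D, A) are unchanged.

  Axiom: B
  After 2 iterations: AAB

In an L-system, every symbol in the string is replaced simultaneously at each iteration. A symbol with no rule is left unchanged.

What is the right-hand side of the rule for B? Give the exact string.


Answer: AB

Derivation:
Trying B → AB:
  Step 0: B
  Step 1: AB
  Step 2: AAB
Matches the given result.


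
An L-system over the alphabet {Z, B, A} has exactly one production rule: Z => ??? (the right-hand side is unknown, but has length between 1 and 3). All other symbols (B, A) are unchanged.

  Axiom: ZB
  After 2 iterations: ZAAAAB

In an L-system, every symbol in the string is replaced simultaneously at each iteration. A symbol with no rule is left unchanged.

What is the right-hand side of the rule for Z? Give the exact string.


Trying Z => ZAA:
  Step 0: ZB
  Step 1: ZAAB
  Step 2: ZAAAAB
Matches the given result.

Answer: ZAA


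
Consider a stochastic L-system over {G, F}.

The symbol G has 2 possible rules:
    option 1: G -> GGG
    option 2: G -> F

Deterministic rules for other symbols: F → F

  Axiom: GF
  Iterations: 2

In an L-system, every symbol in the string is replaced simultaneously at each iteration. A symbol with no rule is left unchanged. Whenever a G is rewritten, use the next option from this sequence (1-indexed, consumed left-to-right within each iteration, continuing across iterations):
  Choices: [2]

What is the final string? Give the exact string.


Step 0: GF
Step 1: FF  (used choices [2])
Step 2: FF  (used choices [])

Answer: FF


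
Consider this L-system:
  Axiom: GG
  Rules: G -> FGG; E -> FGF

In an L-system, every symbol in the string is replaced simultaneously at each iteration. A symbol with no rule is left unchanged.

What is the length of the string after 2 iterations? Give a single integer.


Answer: 14

Derivation:
Step 0: length = 2
Step 1: length = 6
Step 2: length = 14


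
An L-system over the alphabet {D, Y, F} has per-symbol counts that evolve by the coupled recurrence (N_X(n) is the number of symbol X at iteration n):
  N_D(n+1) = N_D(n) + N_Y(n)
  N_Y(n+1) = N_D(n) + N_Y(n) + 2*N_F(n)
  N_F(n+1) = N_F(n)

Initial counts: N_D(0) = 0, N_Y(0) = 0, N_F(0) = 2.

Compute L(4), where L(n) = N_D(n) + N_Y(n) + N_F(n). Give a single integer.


Answer: 62

Derivation:
Step 0: N_D=0, N_Y=0, N_F=2, L=2
Step 1: N_D=0, N_Y=4, N_F=2, L=6
Step 2: N_D=4, N_Y=8, N_F=2, L=14
Step 3: N_D=12, N_Y=16, N_F=2, L=30
Step 4: N_D=28, N_Y=32, N_F=2, L=62


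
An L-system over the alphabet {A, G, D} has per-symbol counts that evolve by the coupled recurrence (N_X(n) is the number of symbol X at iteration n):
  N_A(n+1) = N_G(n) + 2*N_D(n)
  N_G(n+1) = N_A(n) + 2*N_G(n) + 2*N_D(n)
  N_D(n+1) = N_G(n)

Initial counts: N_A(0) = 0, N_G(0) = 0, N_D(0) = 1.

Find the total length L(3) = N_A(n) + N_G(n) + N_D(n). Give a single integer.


Step 0: N_A=0, N_G=0, N_D=1, L=1
Step 1: N_A=2, N_G=2, N_D=0, L=4
Step 2: N_A=2, N_G=6, N_D=2, L=10
Step 3: N_A=10, N_G=18, N_D=6, L=34

Answer: 34


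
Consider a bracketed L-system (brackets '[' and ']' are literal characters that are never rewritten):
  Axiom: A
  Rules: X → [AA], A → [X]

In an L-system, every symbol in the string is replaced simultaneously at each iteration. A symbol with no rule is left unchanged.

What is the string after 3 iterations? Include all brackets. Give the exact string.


Step 0: A
Step 1: [X]
Step 2: [[AA]]
Step 3: [[[X][X]]]

Answer: [[[X][X]]]


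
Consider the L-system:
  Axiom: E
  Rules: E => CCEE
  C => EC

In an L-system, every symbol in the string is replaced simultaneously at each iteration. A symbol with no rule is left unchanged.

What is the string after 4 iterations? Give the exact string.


Answer: ECECCCEECCEECCEEECECECCCEECCEECCEEECCCEEECCCEEECECECCCEECCEEECECCCEECCEECCEEECCCEEECECECCCEECCEEECECCCEECCEE

Derivation:
Step 0: E
Step 1: CCEE
Step 2: ECECCCEECCEE
Step 3: CCEEECCCEEECECECCCEECCEEECECCCEECCEE
Step 4: ECECCCEECCEECCEEECECECCCEECCEECCEEECCCEEECCCEEECECECCCEECCEEECECCCEECCEECCEEECCCEEECECECCCEECCEEECECCCEECCEE


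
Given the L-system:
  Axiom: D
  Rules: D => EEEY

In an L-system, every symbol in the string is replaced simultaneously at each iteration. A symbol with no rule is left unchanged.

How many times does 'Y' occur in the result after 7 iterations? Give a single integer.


Answer: 1

Derivation:
Step 0: D  (0 'Y')
Step 1: EEEY  (1 'Y')
Step 2: EEEY  (1 'Y')
Step 3: EEEY  (1 'Y')
Step 4: EEEY  (1 'Y')
Step 5: EEEY  (1 'Y')
Step 6: EEEY  (1 'Y')
Step 7: EEEY  (1 'Y')


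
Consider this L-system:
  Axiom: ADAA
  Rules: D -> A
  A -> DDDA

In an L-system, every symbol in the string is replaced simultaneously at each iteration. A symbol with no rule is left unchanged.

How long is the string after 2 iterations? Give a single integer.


Step 0: length = 4
Step 1: length = 13
Step 2: length = 25

Answer: 25


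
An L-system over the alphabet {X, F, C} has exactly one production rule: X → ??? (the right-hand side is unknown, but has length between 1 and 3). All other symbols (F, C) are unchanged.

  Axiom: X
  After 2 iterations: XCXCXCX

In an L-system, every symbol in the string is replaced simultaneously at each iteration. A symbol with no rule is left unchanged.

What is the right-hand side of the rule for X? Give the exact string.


Trying X → XCX:
  Step 0: X
  Step 1: XCX
  Step 2: XCXCXCX
Matches the given result.

Answer: XCX


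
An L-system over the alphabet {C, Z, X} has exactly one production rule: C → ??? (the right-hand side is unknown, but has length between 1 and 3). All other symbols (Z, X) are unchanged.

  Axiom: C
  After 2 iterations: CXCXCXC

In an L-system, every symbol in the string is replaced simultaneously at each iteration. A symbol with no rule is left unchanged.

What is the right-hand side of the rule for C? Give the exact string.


Answer: CXC

Derivation:
Trying C → CXC:
  Step 0: C
  Step 1: CXC
  Step 2: CXCXCXC
Matches the given result.


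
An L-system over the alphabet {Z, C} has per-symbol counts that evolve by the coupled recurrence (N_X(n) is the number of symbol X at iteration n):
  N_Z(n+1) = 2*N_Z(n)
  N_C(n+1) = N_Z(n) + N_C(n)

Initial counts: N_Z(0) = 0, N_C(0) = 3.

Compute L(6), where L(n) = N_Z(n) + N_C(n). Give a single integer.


Answer: 3

Derivation:
Step 0: N_Z=0, N_C=3, L=3
Step 1: N_Z=0, N_C=3, L=3
Step 2: N_Z=0, N_C=3, L=3
Step 3: N_Z=0, N_C=3, L=3
Step 4: N_Z=0, N_C=3, L=3
Step 5: N_Z=0, N_C=3, L=3
Step 6: N_Z=0, N_C=3, L=3


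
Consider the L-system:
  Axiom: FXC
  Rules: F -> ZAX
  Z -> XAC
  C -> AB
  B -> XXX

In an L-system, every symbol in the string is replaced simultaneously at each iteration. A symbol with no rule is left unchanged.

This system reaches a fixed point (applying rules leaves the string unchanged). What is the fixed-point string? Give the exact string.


Step 0: FXC
Step 1: ZAXXAB
Step 2: XACAXXAXXX
Step 3: XAABAXXAXXX
Step 4: XAAXXXAXXAXXX
Step 5: XAAXXXAXXAXXX  (unchanged — fixed point at step 4)

Answer: XAAXXXAXXAXXX


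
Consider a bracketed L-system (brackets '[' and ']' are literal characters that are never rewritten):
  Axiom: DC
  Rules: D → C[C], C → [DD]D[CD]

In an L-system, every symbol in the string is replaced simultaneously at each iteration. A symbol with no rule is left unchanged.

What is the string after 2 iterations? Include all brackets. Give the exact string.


Answer: [DD]D[CD][[DD]D[CD]][C[C]C[C]]C[C][[DD]D[CD]C[C]]

Derivation:
Step 0: DC
Step 1: C[C][DD]D[CD]
Step 2: [DD]D[CD][[DD]D[CD]][C[C]C[C]]C[C][[DD]D[CD]C[C]]


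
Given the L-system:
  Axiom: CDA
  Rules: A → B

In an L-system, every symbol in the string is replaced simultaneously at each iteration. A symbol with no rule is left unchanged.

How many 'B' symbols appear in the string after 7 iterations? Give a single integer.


Answer: 1

Derivation:
Step 0: CDA  (0 'B')
Step 1: CDB  (1 'B')
Step 2: CDB  (1 'B')
Step 3: CDB  (1 'B')
Step 4: CDB  (1 'B')
Step 5: CDB  (1 'B')
Step 6: CDB  (1 'B')
Step 7: CDB  (1 'B')


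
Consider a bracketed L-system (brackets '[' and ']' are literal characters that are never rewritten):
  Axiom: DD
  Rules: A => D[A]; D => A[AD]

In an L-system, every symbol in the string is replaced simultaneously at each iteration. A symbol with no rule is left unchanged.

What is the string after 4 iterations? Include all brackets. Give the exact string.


Answer: D[A][D[A]A[AD]][A[AD][D[A]]][D[A][D[A]A[AD]][A[AD][D[A]]]A[AD][D[A]][A[AD][D[A]]D[A][D[A]A[AD]]]]D[A][D[A]A[AD]][A[AD][D[A]]][D[A][D[A]A[AD]][A[AD][D[A]]]A[AD][D[A]][A[AD][D[A]]D[A][D[A]A[AD]]]]

Derivation:
Step 0: DD
Step 1: A[AD]A[AD]
Step 2: D[A][D[A]A[AD]]D[A][D[A]A[AD]]
Step 3: A[AD][D[A]][A[AD][D[A]]D[A][D[A]A[AD]]]A[AD][D[A]][A[AD][D[A]]D[A][D[A]A[AD]]]
Step 4: D[A][D[A]A[AD]][A[AD][D[A]]][D[A][D[A]A[AD]][A[AD][D[A]]]A[AD][D[A]][A[AD][D[A]]D[A][D[A]A[AD]]]]D[A][D[A]A[AD]][A[AD][D[A]]][D[A][D[A]A[AD]][A[AD][D[A]]]A[AD][D[A]][A[AD][D[A]]D[A][D[A]A[AD]]]]


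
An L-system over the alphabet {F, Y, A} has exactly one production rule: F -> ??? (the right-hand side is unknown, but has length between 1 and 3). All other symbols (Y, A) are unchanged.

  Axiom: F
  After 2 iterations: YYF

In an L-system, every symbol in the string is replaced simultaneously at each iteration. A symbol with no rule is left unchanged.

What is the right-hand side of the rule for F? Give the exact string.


Trying F -> YF:
  Step 0: F
  Step 1: YF
  Step 2: YYF
Matches the given result.

Answer: YF


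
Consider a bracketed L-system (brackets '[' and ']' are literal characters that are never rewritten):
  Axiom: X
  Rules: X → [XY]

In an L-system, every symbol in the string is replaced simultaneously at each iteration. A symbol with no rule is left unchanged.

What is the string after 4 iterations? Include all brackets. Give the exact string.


Step 0: X
Step 1: [XY]
Step 2: [[XY]Y]
Step 3: [[[XY]Y]Y]
Step 4: [[[[XY]Y]Y]Y]

Answer: [[[[XY]Y]Y]Y]


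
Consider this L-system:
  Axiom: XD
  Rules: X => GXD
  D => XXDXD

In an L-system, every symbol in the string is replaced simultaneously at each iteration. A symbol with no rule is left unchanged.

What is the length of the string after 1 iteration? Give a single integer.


Step 0: length = 2
Step 1: length = 8

Answer: 8


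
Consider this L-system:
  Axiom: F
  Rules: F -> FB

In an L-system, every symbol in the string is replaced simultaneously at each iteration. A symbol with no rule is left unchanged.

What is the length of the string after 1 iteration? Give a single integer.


Step 0: length = 1
Step 1: length = 2

Answer: 2


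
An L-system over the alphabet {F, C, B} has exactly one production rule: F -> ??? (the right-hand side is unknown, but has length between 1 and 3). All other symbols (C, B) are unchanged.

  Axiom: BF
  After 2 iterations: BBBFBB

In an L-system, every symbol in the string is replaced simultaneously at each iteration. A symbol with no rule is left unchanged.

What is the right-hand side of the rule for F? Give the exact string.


Trying F -> BFB:
  Step 0: BF
  Step 1: BBFB
  Step 2: BBBFBB
Matches the given result.

Answer: BFB


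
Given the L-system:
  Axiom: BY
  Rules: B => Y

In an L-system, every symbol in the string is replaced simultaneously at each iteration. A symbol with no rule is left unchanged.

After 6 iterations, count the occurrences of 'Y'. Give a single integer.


Answer: 2

Derivation:
Step 0: BY  (1 'Y')
Step 1: YY  (2 'Y')
Step 2: YY  (2 'Y')
Step 3: YY  (2 'Y')
Step 4: YY  (2 'Y')
Step 5: YY  (2 'Y')
Step 6: YY  (2 'Y')


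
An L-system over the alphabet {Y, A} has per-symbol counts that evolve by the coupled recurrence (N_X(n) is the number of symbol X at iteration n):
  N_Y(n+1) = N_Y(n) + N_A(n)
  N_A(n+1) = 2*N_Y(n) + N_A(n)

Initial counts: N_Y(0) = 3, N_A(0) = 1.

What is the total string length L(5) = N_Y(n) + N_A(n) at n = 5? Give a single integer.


Step 0: N_Y=3, N_A=1, L=4
Step 1: N_Y=4, N_A=7, L=11
Step 2: N_Y=11, N_A=15, L=26
Step 3: N_Y=26, N_A=37, L=63
Step 4: N_Y=63, N_A=89, L=152
Step 5: N_Y=152, N_A=215, L=367

Answer: 367


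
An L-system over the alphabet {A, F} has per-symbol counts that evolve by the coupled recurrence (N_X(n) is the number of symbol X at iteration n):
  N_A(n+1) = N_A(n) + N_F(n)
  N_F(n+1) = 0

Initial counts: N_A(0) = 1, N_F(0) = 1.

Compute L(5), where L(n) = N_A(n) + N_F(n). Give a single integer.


Step 0: N_A=1, N_F=1, L=2
Step 1: N_A=2, N_F=0, L=2
Step 2: N_A=2, N_F=0, L=2
Step 3: N_A=2, N_F=0, L=2
Step 4: N_A=2, N_F=0, L=2
Step 5: N_A=2, N_F=0, L=2

Answer: 2


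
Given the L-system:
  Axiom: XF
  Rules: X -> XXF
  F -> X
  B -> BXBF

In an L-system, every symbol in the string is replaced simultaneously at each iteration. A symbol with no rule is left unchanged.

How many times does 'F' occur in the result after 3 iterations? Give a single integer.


Answer: 7

Derivation:
Step 0: XF  (1 'F')
Step 1: XXFX  (1 'F')
Step 2: XXFXXFXXXF  (3 'F')
Step 3: XXFXXFXXXFXXFXXXFXXFXXFX  (7 'F')


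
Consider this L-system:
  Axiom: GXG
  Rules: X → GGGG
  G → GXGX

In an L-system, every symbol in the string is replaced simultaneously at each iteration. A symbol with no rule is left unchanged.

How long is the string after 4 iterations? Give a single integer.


Answer: 768

Derivation:
Step 0: length = 3
Step 1: length = 12
Step 2: length = 48
Step 3: length = 192
Step 4: length = 768


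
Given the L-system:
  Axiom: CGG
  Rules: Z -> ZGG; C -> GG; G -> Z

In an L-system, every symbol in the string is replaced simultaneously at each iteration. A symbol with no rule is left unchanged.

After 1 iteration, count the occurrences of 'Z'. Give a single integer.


Step 0: CGG  (0 'Z')
Step 1: GGZZ  (2 'Z')

Answer: 2


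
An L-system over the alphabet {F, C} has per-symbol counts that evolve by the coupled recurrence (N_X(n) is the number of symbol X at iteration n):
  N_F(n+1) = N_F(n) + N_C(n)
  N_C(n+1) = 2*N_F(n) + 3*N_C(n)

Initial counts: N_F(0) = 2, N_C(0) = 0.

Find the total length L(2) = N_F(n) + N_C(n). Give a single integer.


Step 0: N_F=2, N_C=0, L=2
Step 1: N_F=2, N_C=4, L=6
Step 2: N_F=6, N_C=16, L=22

Answer: 22


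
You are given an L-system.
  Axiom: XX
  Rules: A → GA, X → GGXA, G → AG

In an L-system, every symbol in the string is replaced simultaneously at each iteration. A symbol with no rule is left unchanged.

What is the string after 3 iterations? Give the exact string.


Step 0: XX
Step 1: GGXAGGXA
Step 2: AGAGGGXAGAAGAGGGXAGA
Step 3: GAAGGAAGAGAGGGXAGAAGGAGAAGGAAGAGAGGGXAGAAGGA

Answer: GAAGGAAGAGAGGGXAGAAGGAGAAGGAAGAGAGGGXAGAAGGA


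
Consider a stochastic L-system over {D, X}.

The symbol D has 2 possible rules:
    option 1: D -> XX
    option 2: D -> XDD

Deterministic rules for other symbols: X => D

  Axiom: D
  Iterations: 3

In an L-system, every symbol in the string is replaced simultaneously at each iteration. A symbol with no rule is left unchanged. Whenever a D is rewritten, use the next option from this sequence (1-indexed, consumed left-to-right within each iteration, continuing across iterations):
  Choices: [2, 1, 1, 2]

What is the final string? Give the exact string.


Step 0: D
Step 1: XDD  (used choices [2])
Step 2: DXXXX  (used choices [1, 1])
Step 3: XDDDDDD  (used choices [2])

Answer: XDDDDDD


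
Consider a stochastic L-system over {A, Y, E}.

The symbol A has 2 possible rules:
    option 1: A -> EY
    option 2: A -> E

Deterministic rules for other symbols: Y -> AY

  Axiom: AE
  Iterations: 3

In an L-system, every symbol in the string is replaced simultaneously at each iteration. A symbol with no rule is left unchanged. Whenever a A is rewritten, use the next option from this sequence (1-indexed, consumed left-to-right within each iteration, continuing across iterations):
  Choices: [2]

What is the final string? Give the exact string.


Answer: EE

Derivation:
Step 0: AE
Step 1: EE  (used choices [2])
Step 2: EE  (used choices [])
Step 3: EE  (used choices [])


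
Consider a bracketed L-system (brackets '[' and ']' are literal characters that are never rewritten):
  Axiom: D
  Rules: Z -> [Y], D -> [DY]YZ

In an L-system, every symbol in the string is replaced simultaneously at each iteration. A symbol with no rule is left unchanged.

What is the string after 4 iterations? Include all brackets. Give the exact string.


Answer: [[[[DY]YZY]Y[Y]Y]Y[Y]Y]Y[Y]

Derivation:
Step 0: D
Step 1: [DY]YZ
Step 2: [[DY]YZY]Y[Y]
Step 3: [[[DY]YZY]Y[Y]Y]Y[Y]
Step 4: [[[[DY]YZY]Y[Y]Y]Y[Y]Y]Y[Y]


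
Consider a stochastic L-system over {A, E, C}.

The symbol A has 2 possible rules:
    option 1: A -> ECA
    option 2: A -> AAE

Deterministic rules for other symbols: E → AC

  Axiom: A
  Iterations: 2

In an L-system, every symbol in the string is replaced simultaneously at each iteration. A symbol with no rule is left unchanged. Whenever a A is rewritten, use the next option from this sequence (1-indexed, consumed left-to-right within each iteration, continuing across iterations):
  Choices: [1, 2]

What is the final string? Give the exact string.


Step 0: A
Step 1: ECA  (used choices [1])
Step 2: ACCAAE  (used choices [2])

Answer: ACCAAE


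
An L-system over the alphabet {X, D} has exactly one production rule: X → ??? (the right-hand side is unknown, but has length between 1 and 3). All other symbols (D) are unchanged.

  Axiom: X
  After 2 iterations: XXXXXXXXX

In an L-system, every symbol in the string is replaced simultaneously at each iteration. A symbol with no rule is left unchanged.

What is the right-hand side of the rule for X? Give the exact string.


Trying X → XXX:
  Step 0: X
  Step 1: XXX
  Step 2: XXXXXXXXX
Matches the given result.

Answer: XXX


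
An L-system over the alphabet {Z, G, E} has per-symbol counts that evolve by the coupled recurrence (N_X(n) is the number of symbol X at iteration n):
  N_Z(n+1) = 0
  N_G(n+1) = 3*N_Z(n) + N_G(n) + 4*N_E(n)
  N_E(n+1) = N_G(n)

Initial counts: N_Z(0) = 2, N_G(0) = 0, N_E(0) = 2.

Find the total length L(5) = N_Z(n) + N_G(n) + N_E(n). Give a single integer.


Step 0: N_Z=2, N_G=0, N_E=2, L=4
Step 1: N_Z=0, N_G=14, N_E=0, L=14
Step 2: N_Z=0, N_G=14, N_E=14, L=28
Step 3: N_Z=0, N_G=70, N_E=14, L=84
Step 4: N_Z=0, N_G=126, N_E=70, L=196
Step 5: N_Z=0, N_G=406, N_E=126, L=532

Answer: 532


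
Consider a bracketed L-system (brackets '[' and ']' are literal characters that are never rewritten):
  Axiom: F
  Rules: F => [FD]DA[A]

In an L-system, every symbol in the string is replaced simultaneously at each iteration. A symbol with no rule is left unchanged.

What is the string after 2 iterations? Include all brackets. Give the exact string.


Answer: [[FD]DA[A]D]DA[A]

Derivation:
Step 0: F
Step 1: [FD]DA[A]
Step 2: [[FD]DA[A]D]DA[A]


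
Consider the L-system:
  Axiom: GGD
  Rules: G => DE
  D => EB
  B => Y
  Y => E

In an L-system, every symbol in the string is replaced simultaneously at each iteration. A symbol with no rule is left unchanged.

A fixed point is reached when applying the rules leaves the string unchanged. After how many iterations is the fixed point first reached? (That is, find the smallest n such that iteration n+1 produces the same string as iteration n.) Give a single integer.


Step 0: GGD
Step 1: DEDEEB
Step 2: EBEEBEEY
Step 3: EYEEYEEE
Step 4: EEEEEEEE
Step 5: EEEEEEEE  (unchanged — fixed point at step 4)

Answer: 4


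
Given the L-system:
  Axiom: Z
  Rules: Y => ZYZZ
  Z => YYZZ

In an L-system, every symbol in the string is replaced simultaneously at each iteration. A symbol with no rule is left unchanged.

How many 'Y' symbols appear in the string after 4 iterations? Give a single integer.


Answer: 102

Derivation:
Step 0: Z  (0 'Y')
Step 1: YYZZ  (2 'Y')
Step 2: ZYZZZYZZYYZZYYZZ  (6 'Y')
Step 3: YYZZZYZZYYZZYYZZYYZZZYZZYYZZYYZZZYZZZYZZYYZZYYZZZYZZZYZZYYZZYYZZ  (26 'Y')
Step 4: ZYZZZYZZYYZZYYZZYYZZZYZZYYZZYYZZZYZZZYZZYYZZYYZZZYZZZYZZYYZZYYZZZYZZZYZZYYZZYYZZYYZZZYZZYYZZYYZZZYZZZYZZYYZZYYZZZYZZZYZZYYZZYYZZYYZZZYZZYYZZYYZZYYZZZYZZYYZZYYZZZYZZZYZZYYZZYYZZZYZZZYZZYYZZYYZZYYZZZYZZYYZZYYZZYYZZZYZZYYZZYYZZZYZZZYZZYYZZYYZZZYZZZYZZYYZZYYZZ  (102 'Y')


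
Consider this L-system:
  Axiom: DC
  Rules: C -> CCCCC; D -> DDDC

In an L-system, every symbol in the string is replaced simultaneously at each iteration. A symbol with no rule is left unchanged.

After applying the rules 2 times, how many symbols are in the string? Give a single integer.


Answer: 42

Derivation:
Step 0: length = 2
Step 1: length = 9
Step 2: length = 42


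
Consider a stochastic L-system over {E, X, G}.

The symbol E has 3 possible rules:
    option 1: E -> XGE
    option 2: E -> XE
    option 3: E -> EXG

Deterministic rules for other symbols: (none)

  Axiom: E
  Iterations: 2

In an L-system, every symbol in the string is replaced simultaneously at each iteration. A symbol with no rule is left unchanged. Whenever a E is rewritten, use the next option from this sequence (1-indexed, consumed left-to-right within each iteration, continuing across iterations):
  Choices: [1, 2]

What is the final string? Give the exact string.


Step 0: E
Step 1: XGE  (used choices [1])
Step 2: XGXE  (used choices [2])

Answer: XGXE


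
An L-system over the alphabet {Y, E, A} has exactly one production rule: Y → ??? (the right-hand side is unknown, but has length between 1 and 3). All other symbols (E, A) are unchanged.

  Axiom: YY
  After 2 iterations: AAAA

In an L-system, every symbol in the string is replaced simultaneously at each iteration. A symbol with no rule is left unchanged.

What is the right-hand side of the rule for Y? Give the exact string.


Answer: AA

Derivation:
Trying Y → AA:
  Step 0: YY
  Step 1: AAAA
  Step 2: AAAA
Matches the given result.


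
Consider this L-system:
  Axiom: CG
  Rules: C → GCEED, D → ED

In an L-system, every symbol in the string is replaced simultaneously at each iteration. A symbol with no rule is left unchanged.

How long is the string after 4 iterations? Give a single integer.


Answer: 24

Derivation:
Step 0: length = 2
Step 1: length = 6
Step 2: length = 11
Step 3: length = 17
Step 4: length = 24


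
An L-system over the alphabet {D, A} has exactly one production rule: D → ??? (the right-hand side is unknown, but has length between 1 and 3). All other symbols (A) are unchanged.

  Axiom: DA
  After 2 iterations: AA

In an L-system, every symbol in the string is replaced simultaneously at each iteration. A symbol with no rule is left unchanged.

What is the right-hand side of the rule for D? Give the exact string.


Trying D → A:
  Step 0: DA
  Step 1: AA
  Step 2: AA
Matches the given result.

Answer: A


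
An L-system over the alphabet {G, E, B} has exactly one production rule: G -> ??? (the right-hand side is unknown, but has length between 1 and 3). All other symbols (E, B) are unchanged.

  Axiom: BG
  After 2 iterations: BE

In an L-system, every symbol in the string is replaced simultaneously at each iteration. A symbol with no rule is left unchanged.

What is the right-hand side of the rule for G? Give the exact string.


Trying G -> E:
  Step 0: BG
  Step 1: BE
  Step 2: BE
Matches the given result.

Answer: E


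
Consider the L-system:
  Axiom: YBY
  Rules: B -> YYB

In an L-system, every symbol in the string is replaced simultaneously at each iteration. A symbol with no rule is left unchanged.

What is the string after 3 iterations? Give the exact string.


Answer: YYYYYYYBY

Derivation:
Step 0: YBY
Step 1: YYYBY
Step 2: YYYYYBY
Step 3: YYYYYYYBY


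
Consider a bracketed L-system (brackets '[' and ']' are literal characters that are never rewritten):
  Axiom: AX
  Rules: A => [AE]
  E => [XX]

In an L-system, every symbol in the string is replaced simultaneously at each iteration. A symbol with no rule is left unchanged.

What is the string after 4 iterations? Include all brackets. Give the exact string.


Step 0: AX
Step 1: [AE]X
Step 2: [[AE][XX]]X
Step 3: [[[AE][XX]][XX]]X
Step 4: [[[[AE][XX]][XX]][XX]]X

Answer: [[[[AE][XX]][XX]][XX]]X


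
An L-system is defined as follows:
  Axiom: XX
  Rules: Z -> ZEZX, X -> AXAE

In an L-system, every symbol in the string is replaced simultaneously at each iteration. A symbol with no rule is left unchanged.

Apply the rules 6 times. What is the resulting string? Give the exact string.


Step 0: XX
Step 1: AXAEAXAE
Step 2: AAXAEAEAAXAEAE
Step 3: AAAXAEAEAEAAAXAEAEAE
Step 4: AAAAXAEAEAEAEAAAAXAEAEAEAE
Step 5: AAAAAXAEAEAEAEAEAAAAAXAEAEAEAEAE
Step 6: AAAAAAXAEAEAEAEAEAEAAAAAAXAEAEAEAEAEAE

Answer: AAAAAAXAEAEAEAEAEAEAAAAAAXAEAEAEAEAEAE


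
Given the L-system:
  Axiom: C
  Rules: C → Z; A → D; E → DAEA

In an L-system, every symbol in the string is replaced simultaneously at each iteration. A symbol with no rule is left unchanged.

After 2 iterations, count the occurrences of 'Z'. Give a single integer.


Answer: 1

Derivation:
Step 0: C  (0 'Z')
Step 1: Z  (1 'Z')
Step 2: Z  (1 'Z')


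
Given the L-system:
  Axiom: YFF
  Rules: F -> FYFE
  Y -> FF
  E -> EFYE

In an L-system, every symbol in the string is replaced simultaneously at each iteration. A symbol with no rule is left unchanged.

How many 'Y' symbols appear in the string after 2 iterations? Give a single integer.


Answer: 8

Derivation:
Step 0: YFF  (1 'Y')
Step 1: FFFYFEFYFE  (2 'Y')
Step 2: FYFEFYFEFYFEFFFYFEEFYEFYFEFFFYFEEFYE  (8 'Y')


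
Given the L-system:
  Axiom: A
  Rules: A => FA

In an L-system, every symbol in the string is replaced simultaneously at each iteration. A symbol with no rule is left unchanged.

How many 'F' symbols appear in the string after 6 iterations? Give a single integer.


Answer: 6

Derivation:
Step 0: A  (0 'F')
Step 1: FA  (1 'F')
Step 2: FFA  (2 'F')
Step 3: FFFA  (3 'F')
Step 4: FFFFA  (4 'F')
Step 5: FFFFFA  (5 'F')
Step 6: FFFFFFA  (6 'F')


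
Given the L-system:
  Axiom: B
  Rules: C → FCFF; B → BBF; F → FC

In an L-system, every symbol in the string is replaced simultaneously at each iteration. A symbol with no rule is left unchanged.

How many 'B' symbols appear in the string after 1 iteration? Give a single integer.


Answer: 2

Derivation:
Step 0: B  (1 'B')
Step 1: BBF  (2 'B')


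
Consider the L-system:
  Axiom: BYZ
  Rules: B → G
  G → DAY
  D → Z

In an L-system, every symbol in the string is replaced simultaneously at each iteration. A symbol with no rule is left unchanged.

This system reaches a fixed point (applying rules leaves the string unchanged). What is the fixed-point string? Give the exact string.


Answer: ZAYYZ

Derivation:
Step 0: BYZ
Step 1: GYZ
Step 2: DAYYZ
Step 3: ZAYYZ
Step 4: ZAYYZ  (unchanged — fixed point at step 3)


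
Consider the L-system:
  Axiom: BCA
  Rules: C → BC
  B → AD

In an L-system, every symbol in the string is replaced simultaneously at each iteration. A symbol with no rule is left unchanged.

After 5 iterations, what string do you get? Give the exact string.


Step 0: BCA
Step 1: ADBCA
Step 2: ADADBCA
Step 3: ADADADBCA
Step 4: ADADADADBCA
Step 5: ADADADADADBCA

Answer: ADADADADADBCA


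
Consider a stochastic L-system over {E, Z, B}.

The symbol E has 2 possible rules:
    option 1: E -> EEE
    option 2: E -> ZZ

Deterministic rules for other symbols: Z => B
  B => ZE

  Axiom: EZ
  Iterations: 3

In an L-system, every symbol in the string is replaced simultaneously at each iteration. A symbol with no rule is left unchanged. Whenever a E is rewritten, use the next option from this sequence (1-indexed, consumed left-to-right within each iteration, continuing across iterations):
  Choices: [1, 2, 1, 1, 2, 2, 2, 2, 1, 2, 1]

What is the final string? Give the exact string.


Step 0: EZ
Step 1: EEEB  (used choices [1])
Step 2: ZZEEEEEEZE  (used choices [2, 1, 1])
Step 3: BBZZZZZZZZEEEZZBEEE  (used choices [2, 2, 2, 2, 1, 2, 1])

Answer: BBZZZZZZZZEEEZZBEEE


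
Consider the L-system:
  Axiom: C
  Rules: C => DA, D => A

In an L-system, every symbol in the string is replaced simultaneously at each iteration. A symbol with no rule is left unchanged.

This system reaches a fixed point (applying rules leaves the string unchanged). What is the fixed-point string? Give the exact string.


Step 0: C
Step 1: DA
Step 2: AA
Step 3: AA  (unchanged — fixed point at step 2)

Answer: AA
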